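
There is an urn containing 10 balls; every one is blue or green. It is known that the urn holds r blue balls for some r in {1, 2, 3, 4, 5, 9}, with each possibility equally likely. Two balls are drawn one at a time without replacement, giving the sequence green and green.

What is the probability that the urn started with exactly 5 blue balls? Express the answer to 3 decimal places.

Compute the likelihood of the observed sequence for each case: P(data | r = 1) = (9/10)(8/9) = 4/5; P(data | r = 2) = (8/10)(7/9) = 28/45; P(data | r = 3) = (7/10)(6/9) = 7/15; P(data | r = 4) = (6/10)(5/9) = 1/3; P(data | r = 5) = (5/10)(4/9) = 2/9; P(data | r = 9) = (1/10)(0/9) = 0.
Weighting by the prior gives 1/6 · 4/5 = 2/15, 1/6 · 28/45 = 14/135, 1/6 · 7/15 = 7/90, 1/6 · 1/3 = 1/18, 1/6 · 2/9 = 1/27, 1/6 · 0 = 0; summing to 11/27.
By Bayes' rule, P(r = 5 | data) = (1/27) / (11/27) = 1/11.

0.091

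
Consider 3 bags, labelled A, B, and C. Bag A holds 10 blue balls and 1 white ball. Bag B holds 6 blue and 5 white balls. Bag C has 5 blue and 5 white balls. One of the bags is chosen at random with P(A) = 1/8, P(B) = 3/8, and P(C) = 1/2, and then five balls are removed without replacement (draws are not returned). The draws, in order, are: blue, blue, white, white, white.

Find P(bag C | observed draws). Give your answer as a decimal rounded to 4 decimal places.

Under each hypothesis, the probability of the observed sequence is: P(data | bag A) = (10/11)(9/10)(1/9)(0/8) = 0; P(data | bag B) = (6/11)(5/10)(5/9)(4/8)(3/7) = 0.032468; P(data | bag C) = (5/10)(4/9)(5/8)(4/7)(3/6) = 0.039683.
The prior-weighted likelihoods are 1/8 · 0 = 0, 3/8 · 0.032468 = 0.012175, 1/2 · 0.039683 = 0.019841; summing to 0.032017.
Hence P(bag C | data) = (0.019841) / (0.032017) = 0.61972.

0.6197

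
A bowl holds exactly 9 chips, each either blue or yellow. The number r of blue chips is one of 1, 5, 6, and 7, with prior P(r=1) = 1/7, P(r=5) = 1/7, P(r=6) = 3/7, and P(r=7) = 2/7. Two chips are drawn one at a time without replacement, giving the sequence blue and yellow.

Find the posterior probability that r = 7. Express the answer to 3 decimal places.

Under each hypothesis, the probability of the observed sequence is: P(data | r = 1) = (1/9)(8/8) = 1/9; P(data | r = 5) = (5/9)(4/8) = 5/18; P(data | r = 6) = (6/9)(3/8) = 1/4; P(data | r = 7) = (7/9)(2/8) = 7/36.
Weighting by the prior gives 1/7 · 1/9 = 1/63, 1/7 · 5/18 = 5/126, 3/7 · 1/4 = 3/28, 2/7 · 7/36 = 1/18; these sum to 55/252.
Therefore the posterior P(r = 7 | data) = (1/18) / (55/252) = 14/55.

0.255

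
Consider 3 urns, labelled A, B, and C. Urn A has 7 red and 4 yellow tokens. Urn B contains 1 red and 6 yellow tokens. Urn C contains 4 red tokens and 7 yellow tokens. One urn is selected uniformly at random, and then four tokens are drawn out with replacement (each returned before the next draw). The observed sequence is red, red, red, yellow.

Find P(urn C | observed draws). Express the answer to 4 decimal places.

For each hypothesis, P(data | H) works out to: P(data | urn A) = (7/11)(7/11)(7/11)(4/11) = 0.093709; P(data | urn B) = (1/7)(1/7)(1/7)(6/7) = 0.002499; P(data | urn C) = (4/11)(4/11)(4/11)(7/11) = 0.030599.
Weighting by the prior gives 1/3 · 0.093709 = 0.031236, 1/3 · 0.002499 = 0.00083299, 1/3 · 0.030599 = 0.0102; these sum to 0.042269.
Hence P(urn C | data) = (0.0102) / (0.042269) = 0.2413.

0.2413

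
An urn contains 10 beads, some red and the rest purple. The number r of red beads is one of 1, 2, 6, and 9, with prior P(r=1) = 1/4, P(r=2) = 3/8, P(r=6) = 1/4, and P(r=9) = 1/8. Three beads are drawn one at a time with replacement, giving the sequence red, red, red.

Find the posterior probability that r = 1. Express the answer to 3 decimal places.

0.002

Compute the likelihood of the observed sequence for each case: P(data | r = 1) = (1/10)(1/10)(1/10) = 0.001; P(data | r = 2) = (2/10)(2/10)(2/10) = 0.008; P(data | r = 6) = (6/10)(6/10)(6/10) = 0.216; P(data | r = 9) = (9/10)(9/10)(9/10) = 0.729.
Multiplying each by its prior: 1/4 · 0.001 = 0.00025, 3/8 · 0.008 = 0.003, 1/4 · 0.216 = 0.054, 1/8 · 0.729 = 0.091125; these sum to 0.14838.
By Bayes' rule, P(r = 1 | data) = (0.00025) / (0.14838) = 0.0016849.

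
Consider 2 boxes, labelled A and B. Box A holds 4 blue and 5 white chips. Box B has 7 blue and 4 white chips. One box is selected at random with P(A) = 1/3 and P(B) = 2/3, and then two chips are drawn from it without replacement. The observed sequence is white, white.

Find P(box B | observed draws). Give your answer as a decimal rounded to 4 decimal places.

Compute the likelihood of the observed sequence for each case: P(data | box A) = (5/9)(4/8) = 0.27778; P(data | box B) = (4/11)(3/10) = 0.10909.
Weighting by the prior gives 1/3 · 0.27778 = 0.092593, 2/3 · 0.10909 = 0.072727; with total 0.16532.
Therefore the posterior P(box B | data) = (0.072727) / (0.16532) = 0.43992.

0.4399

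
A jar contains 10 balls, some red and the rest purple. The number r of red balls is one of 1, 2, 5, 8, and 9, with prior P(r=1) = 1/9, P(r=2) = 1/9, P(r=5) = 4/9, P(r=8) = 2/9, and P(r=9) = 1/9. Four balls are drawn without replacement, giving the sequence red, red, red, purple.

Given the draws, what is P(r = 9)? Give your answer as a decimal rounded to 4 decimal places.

The likelihood of the observed sequence under each hypothesis: P(data | r = 1) = (1/10)(0/9) = 0; P(data | r = 2) = (2/10)(1/9)(0/8) = 0; P(data | r = 5) = (5/10)(4/9)(3/8)(5/7) = 0.059524; P(data | r = 8) = (8/10)(7/9)(6/8)(2/7) = 0.13333; P(data | r = 9) = (9/10)(8/9)(7/8)(1/7) = 0.1.
Weighting by the prior gives 1/9 · 0 = 0, 1/9 · 0 = 0, 4/9 · 0.059524 = 0.026455, 2/9 · 0.13333 = 0.02963, 1/9 · 0.1 = 0.011111; with total 0.067196.
Hence P(r = 9 | data) = (0.011111) / (0.067196) = 0.16535.

0.1654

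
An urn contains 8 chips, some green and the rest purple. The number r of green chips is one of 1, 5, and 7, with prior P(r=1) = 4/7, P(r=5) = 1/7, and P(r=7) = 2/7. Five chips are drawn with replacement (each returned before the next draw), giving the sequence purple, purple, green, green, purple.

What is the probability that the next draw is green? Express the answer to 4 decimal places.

The likelihood of the observed sequence under each hypothesis: P(data | r = 1) = (7/8)(7/8)(1/8)(1/8)(7/8) = 0.010468; P(data | r = 5) = (3/8)(3/8)(5/8)(5/8)(3/8) = 0.020599; P(data | r = 7) = (1/8)(1/8)(7/8)(7/8)(1/8) = 0.0014954.
Weighting by the prior gives 4/7 · 0.010468 = 0.0059814, 1/7 · 0.020599 = 0.0029428, 2/7 · 0.0014954 = 0.00042725; summing to 0.0093515.
Normalising, the posterior is P(r = 1 | data) = 0.63963, P(r = 5 | data) = 0.31469, P(r = 7 | data) = 0.045688.
Averaging over the posterior, P(green next | data) = (1/8)(0.63963) + (5/8)(0.31469) + (7/8)(0.045688) = 0.31661.

0.3166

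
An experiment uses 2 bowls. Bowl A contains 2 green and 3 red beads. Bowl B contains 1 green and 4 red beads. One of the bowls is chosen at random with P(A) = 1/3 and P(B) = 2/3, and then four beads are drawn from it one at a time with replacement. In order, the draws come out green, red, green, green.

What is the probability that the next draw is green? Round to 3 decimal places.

Under each hypothesis, the probability of the observed sequence is: P(data | bowl A) = (2/5)(3/5)(2/5)(2/5) = 0.0384; P(data | bowl B) = (1/5)(4/5)(1/5)(1/5) = 0.0064.
The prior-weighted likelihoods are 1/3 · 0.0384 = 0.0128, 2/3 · 0.0064 = 0.0042667; these sum to 0.017067.
The posterior is then P(bowl A | data) = 0.75, P(bowl B | data) = 0.25.
Averaging over the posterior, P(green next | data) = (2/5)(0.75) + (1/5)(0.25) = 0.35.

0.350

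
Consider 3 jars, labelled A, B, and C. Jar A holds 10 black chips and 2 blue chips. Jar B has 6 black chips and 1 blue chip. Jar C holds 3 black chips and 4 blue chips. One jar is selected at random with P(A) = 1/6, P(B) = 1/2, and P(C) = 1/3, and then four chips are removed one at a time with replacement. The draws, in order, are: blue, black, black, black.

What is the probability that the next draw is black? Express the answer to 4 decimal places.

Compute the likelihood of the observed sequence for each case: P(data | jar A) = (2/12)(10/12)(10/12)(10/12) = 0.096451; P(data | jar B) = (1/7)(6/7)(6/7)(6/7) = 0.089963; P(data | jar C) = (4/7)(3/7)(3/7)(3/7) = 0.044981.
The prior-weighted likelihoods are 1/6 · 0.096451 = 0.016075, 1/2 · 0.089963 = 0.044981, 1/3 · 0.044981 = 0.014994; these sum to 0.07605.
The posterior is then P(jar A | data) = 0.21138, P(jar B | data) = 0.59147, P(jar C | data) = 0.19716.
The predictive probability is P(black next | data) = (5/6)(0.21138) + (6/7)(0.59147) + (3/7)(0.19716) = 0.76761.

0.7676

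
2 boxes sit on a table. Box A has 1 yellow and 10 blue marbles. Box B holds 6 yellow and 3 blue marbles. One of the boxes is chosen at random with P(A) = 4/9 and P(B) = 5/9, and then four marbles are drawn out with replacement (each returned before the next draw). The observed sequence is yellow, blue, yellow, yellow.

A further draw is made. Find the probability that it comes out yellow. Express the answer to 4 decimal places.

0.6635

Under each hypothesis, the probability of the observed sequence is: P(data | box A) = (1/11)(10/11)(1/11)(1/11) = 0.00068301; P(data | box B) = (6/9)(3/9)(6/9)(6/9) = 0.098765.
Weighting by the prior gives 4/9 · 0.00068301 = 0.00030356, 5/9 · 0.098765 = 0.05487; these sum to 0.055173.
Normalising, the posterior is P(box A | data) = 0.005502, P(box B | data) = 0.9945.
The predictive probability is P(yellow next | data) = (1/11)(0.005502) + (2/3)(0.9945) = 0.6635.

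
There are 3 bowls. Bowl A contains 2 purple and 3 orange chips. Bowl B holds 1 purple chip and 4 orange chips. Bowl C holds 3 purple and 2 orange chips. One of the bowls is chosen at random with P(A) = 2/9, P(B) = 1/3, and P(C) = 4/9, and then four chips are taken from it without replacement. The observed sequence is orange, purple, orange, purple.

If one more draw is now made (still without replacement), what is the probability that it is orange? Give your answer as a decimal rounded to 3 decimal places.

Under each hypothesis, the probability of the observed sequence is: P(data | bowl A) = (3/5)(2/4)(2/3)(1/2) = 1/10; P(data | bowl B) = (4/5)(1/4)(3/3)(0/2) = 0; P(data | bowl C) = (2/5)(3/4)(1/3)(2/2) = 1/10.
Multiplying each by its prior: 2/9 · 1/10 = 1/45, 1/3 · 0 = 0, 4/9 · 1/10 = 2/45; summing to 1/15.
Dividing through by the total gives posterior P(bowl A | data) = 1/3, P(bowl B | data) = 0, P(bowl C | data) = 2/3.
So P(orange next | data) = Σ P(orange next | H) P(H | data) = (1)(1/3) + (0)(2/3) = 1/3.

0.333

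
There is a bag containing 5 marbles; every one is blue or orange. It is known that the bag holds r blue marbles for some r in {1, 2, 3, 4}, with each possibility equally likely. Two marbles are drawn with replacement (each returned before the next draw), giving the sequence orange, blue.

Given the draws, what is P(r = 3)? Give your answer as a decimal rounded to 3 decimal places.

0.300

The likelihood of the observed sequence under each hypothesis: P(data | r = 1) = (4/5)(1/5) = 4/25; P(data | r = 2) = (3/5)(2/5) = 6/25; P(data | r = 3) = (2/5)(3/5) = 6/25; P(data | r = 4) = (1/5)(4/5) = 4/25.
Weighting by the prior gives 1/4 · 4/25 = 1/25, 1/4 · 6/25 = 3/50, 1/4 · 6/25 = 3/50, 1/4 · 4/25 = 1/25; with total 1/5.
Therefore the posterior P(r = 3 | data) = (3/50) / (1/5) = 3/10.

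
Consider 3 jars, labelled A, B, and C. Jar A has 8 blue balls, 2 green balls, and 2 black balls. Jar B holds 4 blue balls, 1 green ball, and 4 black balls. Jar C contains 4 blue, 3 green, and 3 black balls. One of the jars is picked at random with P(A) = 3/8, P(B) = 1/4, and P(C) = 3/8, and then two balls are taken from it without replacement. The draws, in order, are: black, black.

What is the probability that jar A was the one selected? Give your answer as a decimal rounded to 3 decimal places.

0.079

The likelihood of the observed sequence under each hypothesis: P(data | jar A) = (2/12)(1/11) = 0.015152; P(data | jar B) = (4/9)(3/8) = 0.16667; P(data | jar C) = (3/10)(2/9) = 0.066667.
Multiplying each by its prior: 3/8 · 0.015152 = 0.0056818, 1/4 · 0.16667 = 0.041667, 3/8 · 0.066667 = 0.025; with total 0.072348.
So P(jar A | data) = (0.0056818) / (0.072348) = 0.078534.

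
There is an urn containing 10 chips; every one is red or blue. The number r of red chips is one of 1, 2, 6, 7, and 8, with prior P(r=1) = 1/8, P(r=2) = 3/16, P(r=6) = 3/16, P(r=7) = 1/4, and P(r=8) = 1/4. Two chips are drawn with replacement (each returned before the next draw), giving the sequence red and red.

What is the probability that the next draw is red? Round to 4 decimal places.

0.7132

Under each hypothesis, the probability of the observed sequence is: P(data | r = 1) = (1/10)(1/10) = 1/100; P(data | r = 2) = (2/10)(2/10) = 1/25; P(data | r = 6) = (6/10)(6/10) = 9/25; P(data | r = 7) = (7/10)(7/10) = 49/100; P(data | r = 8) = (8/10)(8/10) = 16/25.
Weighting by the prior gives 1/8 · 1/100 = 1/800, 3/16 · 1/25 = 3/400, 3/16 · 9/25 = 27/400, 1/4 · 49/100 = 49/400, 1/4 · 16/25 = 4/25; summing to 287/800.
Normalising, the posterior is P(r = 1 | data) = 0.0034843, P(r = 2 | data) = 0.020906, P(r = 6 | data) = 0.18815, P(r = 7 | data) = 0.34146, P(r = 8 | data) = 0.44599.
So P(red next | data) = Σ P(red next | H) P(H | data) = (1/10)(0.0034843) + (1/5)(0.020906) + (3/5)(0.18815) + (7/10)(0.34146) + (4/5)(0.44599) = 0.71324.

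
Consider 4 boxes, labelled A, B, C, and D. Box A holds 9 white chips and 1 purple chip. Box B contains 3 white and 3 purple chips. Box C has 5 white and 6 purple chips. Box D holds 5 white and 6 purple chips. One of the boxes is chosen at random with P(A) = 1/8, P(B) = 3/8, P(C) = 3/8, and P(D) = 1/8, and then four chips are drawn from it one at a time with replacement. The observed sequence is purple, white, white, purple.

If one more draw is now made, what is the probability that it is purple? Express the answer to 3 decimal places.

Compute the likelihood of the observed sequence for each case: P(data | box A) = (1/10)(9/10)(9/10)(1/10) = 0.0081; P(data | box B) = (3/6)(3/6)(3/6)(3/6) = 0.0625; P(data | box C) = (6/11)(5/11)(5/11)(6/11) = 0.061471; P(data | box D) = (6/11)(5/11)(5/11)(6/11) = 0.061471.
The prior-weighted likelihoods are 1/8 · 0.0081 = 0.0010125, 3/8 · 0.0625 = 0.023438, 3/8 · 0.061471 = 0.023052, 1/8 · 0.061471 = 0.0076839; summing to 0.055186.
The posterior is then P(box A | data) = 0.018347, P(box B | data) = 0.4247, P(box C | data) = 0.41771, P(box D | data) = 0.13924.
The predictive probability is P(purple next | data) = (1/10)(0.018347) + (1/2)(0.4247) + (6/11)(0.41771) + (6/11)(0.13924) = 0.51798.

0.518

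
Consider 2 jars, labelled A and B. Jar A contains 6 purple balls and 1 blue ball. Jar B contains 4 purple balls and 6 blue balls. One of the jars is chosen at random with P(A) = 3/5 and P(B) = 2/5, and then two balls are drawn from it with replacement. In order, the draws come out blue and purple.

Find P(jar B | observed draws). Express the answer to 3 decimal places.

Compute the likelihood of the observed sequence for each case: P(data | jar A) = (1/7)(6/7) = 0.12245; P(data | jar B) = (6/10)(4/10) = 0.24.
The prior-weighted likelihoods are 3/5 · 0.12245 = 0.073469, 2/5 · 0.24 = 0.096; with total 0.16947.
By Bayes' rule, P(jar B | data) = (0.096) / (0.16947) = 0.56647.

0.566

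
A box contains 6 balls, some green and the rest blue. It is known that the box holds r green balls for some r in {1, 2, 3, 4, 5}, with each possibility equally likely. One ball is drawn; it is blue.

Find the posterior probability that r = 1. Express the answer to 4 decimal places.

Under each hypothesis, the probability of this draw is: P(data | r = 1) = (5/6) = 5/6; P(data | r = 2) = (4/6) = 2/3; P(data | r = 3) = (3/6) = 1/2; P(data | r = 4) = (2/6) = 1/3; P(data | r = 5) = (1/6) = 1/6.
Multiplying each by its prior: 1/5 · 5/6 = 1/6, 1/5 · 2/3 = 2/15, 1/5 · 1/2 = 1/10, 1/5 · 1/3 = 1/15, 1/5 · 1/6 = 1/30; these sum to 1/2.
Therefore the posterior P(r = 1 | data) = (1/6) / (1/2) = 1/3.

0.3333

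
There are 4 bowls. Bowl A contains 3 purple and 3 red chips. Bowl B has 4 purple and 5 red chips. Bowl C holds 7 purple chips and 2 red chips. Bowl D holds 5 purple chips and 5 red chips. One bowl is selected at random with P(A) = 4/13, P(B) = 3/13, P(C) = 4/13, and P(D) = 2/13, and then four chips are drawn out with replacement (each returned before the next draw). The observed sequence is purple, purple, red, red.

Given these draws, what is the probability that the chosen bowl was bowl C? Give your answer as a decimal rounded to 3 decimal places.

The likelihood of the observed sequence under each hypothesis: P(data | bowl A) = (3/6)(3/6)(3/6)(3/6) = 0.0625; P(data | bowl B) = (4/9)(4/9)(5/9)(5/9) = 0.060966; P(data | bowl C) = (7/9)(7/9)(2/9)(2/9) = 0.029873; P(data | bowl D) = (5/10)(5/10)(5/10)(5/10) = 0.0625.
Weighting by the prior gives 4/13 · 0.0625 = 0.019231, 3/13 · 0.060966 = 0.014069, 4/13 · 0.029873 = 0.0091918, 2/13 · 0.0625 = 0.0096154; summing to 0.052107.
Hence P(bowl C | data) = (0.0091918) / (0.052107) = 0.1764.

0.176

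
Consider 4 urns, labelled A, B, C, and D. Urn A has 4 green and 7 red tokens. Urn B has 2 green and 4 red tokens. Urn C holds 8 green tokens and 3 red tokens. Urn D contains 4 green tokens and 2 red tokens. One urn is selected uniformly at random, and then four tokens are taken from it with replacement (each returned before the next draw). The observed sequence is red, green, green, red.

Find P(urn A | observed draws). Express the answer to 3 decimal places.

0.279

Compute the likelihood of the observed sequence for each case: P(data | urn A) = (7/11)(4/11)(4/11)(7/11) = 0.053548; P(data | urn B) = (4/6)(2/6)(2/6)(4/6) = 0.049383; P(data | urn C) = (3/11)(8/11)(8/11)(3/11) = 0.039342; P(data | urn D) = (2/6)(4/6)(4/6)(2/6) = 0.049383.
Weighting by the prior gives 1/4 · 0.053548 = 0.013387, 1/4 · 0.049383 = 0.012346, 1/4 · 0.039342 = 0.0098354, 1/4 · 0.049383 = 0.012346; summing to 0.047914.
Therefore the posterior P(urn A | data) = (0.013387) / (0.047914) = 0.2794.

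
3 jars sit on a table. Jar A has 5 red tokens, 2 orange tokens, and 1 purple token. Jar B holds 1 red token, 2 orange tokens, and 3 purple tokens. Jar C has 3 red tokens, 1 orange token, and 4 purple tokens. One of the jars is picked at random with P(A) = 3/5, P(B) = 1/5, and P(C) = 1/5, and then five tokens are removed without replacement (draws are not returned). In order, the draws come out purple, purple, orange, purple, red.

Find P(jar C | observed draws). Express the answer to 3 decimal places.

0.391

Under each hypothesis, the probability of the observed sequence is: P(data | jar A) = (1/8)(0/7) = 0; P(data | jar B) = (3/6)(2/5)(2/4)(1/3)(1/2) = 0.016667; P(data | jar C) = (4/8)(3/7)(1/6)(2/5)(3/4) = 0.010714.
Multiplying each by its prior: 3/5 · 0 = 0, 1/5 · 0.016667 = 0.0033333, 1/5 · 0.010714 = 0.0021429; these sum to 0.0054762.
So P(jar C | data) = (0.0021429) / (0.0054762) = 0.3913.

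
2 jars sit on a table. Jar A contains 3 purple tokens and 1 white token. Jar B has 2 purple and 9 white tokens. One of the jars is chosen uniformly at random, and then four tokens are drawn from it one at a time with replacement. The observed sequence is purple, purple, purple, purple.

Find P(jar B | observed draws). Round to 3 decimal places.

0.003

For each hypothesis, P(data | H) works out to: P(data | jar A) = (3/4)(3/4)(3/4)(3/4) = 0.31641; P(data | jar B) = (2/11)(2/11)(2/11)(2/11) = 0.0010928.
Weighting by the prior gives 1/2 · 0.31641 = 0.1582, 1/2 · 0.0010928 = 0.00054641; with total 0.15875.
Hence P(jar B | data) = (0.00054641) / (0.15875) = 0.003442.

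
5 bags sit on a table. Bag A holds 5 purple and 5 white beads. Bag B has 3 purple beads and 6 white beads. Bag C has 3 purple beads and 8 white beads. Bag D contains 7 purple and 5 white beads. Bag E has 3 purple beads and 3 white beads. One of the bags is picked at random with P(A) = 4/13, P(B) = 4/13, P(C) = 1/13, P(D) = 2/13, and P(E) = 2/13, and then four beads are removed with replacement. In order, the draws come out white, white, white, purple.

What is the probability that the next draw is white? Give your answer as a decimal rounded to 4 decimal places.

0.5862

For each hypothesis, P(data | H) works out to: P(data | bag A) = (5/10)(5/10)(5/10)(5/10) = 0.0625; P(data | bag B) = (6/9)(6/9)(6/9)(3/9) = 0.098765; P(data | bag C) = (8/11)(8/11)(8/11)(3/11) = 0.10491; P(data | bag D) = (5/12)(5/12)(5/12)(7/12) = 0.042197; P(data | bag E) = (3/6)(3/6)(3/6)(3/6) = 0.0625.
Multiplying each by its prior: 4/13 · 0.0625 = 0.019231, 4/13 · 0.098765 = 0.030389, 1/13 · 0.10491 = 0.0080701, 2/13 · 0.042197 = 0.0064919, 2/13 · 0.0625 = 0.0096154; these sum to 0.073797.
The posterior is then P(bag A | data) = 0.26059, P(bag B | data) = 0.41179, P(bag C | data) = 0.10935, P(bag D | data) = 0.087969, P(bag E | data) = 0.13029.
The predictive probability is P(white next | data) = (1/2)(0.26059) + (2/3)(0.41179) + (8/11)(0.10935) + (5/12)(0.087969) + (1/2)(0.13029) = 0.58615.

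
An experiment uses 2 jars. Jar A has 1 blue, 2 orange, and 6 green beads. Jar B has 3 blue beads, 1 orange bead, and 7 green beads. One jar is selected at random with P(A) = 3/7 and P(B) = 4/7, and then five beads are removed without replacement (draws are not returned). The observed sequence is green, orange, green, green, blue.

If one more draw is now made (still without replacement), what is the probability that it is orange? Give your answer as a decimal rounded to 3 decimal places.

0.128

For each hypothesis, P(data | H) works out to: P(data | jar A) = (6/9)(2/8)(5/7)(4/6)(1/5) = 0.015873; P(data | jar B) = (7/11)(1/10)(6/9)(5/8)(3/7) = 0.011364.
The prior-weighted likelihoods are 3/7 · 0.015873 = 0.0068027, 4/7 · 0.011364 = 0.0064935; summing to 0.013296.
The posterior is then P(jar A | data) = 0.51163, P(jar B | data) = 0.48837.
The predictive probability is P(orange next | data) = (1/4)(0.51163) + (0)(0.48837) = 0.12791.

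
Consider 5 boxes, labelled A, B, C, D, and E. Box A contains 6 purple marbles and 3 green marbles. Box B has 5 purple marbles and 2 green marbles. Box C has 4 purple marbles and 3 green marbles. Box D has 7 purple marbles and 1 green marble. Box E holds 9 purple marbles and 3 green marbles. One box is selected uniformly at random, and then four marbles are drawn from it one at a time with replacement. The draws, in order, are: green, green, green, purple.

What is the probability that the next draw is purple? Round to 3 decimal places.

Compute the likelihood of the observed sequence for each case: P(data | box A) = (3/9)(3/9)(3/9)(6/9) = 0.024691; P(data | box B) = (2/7)(2/7)(2/7)(5/7) = 0.01666; P(data | box C) = (3/7)(3/7)(3/7)(4/7) = 0.044981; P(data | box D) = (1/8)(1/8)(1/8)(7/8) = 0.001709; P(data | box E) = (3/12)(3/12)(3/12)(9/12) = 0.011719.
Multiplying each by its prior: 1/5 · 0.024691 = 0.0049383, 1/5 · 0.01666 = 0.0033319, 1/5 · 0.044981 = 0.0089963, 1/5 · 0.001709 = 0.0003418, 1/5 · 0.011719 = 0.0023437; summing to 0.019952.
Dividing through by the total gives posterior P(box A | data) = 0.24751, P(box B | data) = 0.167, P(box C | data) = 0.45089, P(box D | data) = 0.017131, P(box E | data) = 0.11747.
So P(purple next | data) = Σ P(purple next | H) P(H | data) = (2/3)(0.24751) + (5/7)(0.167) + (4/7)(0.45089) + (7/8)(0.017131) + (3/4)(0.11747) = 0.64503.

0.645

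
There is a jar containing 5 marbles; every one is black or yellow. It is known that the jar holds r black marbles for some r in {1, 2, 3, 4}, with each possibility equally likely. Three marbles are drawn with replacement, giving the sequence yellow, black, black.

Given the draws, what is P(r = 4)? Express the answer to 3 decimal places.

0.320

Under each hypothesis, the probability of the observed sequence is: P(data | r = 1) = (4/5)(1/5)(1/5) = 4/125; P(data | r = 2) = (3/5)(2/5)(2/5) = 12/125; P(data | r = 3) = (2/5)(3/5)(3/5) = 18/125; P(data | r = 4) = (1/5)(4/5)(4/5) = 16/125.
Weighting by the prior gives 1/4 · 4/125 = 1/125, 1/4 · 12/125 = 3/125, 1/4 · 18/125 = 9/250, 1/4 · 16/125 = 4/125; summing to 1/10.
By Bayes' rule, P(r = 4 | data) = (4/125) / (1/10) = 8/25.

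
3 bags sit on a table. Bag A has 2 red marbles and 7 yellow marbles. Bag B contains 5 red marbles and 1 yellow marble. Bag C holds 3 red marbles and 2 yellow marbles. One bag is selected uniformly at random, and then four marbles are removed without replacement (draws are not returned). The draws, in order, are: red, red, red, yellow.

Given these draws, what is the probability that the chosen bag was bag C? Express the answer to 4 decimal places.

For each hypothesis, P(data | H) works out to: P(data | bag A) = (2/9)(1/8)(0/7) = 0; P(data | bag B) = (5/6)(4/5)(3/4)(1/3) = 1/6; P(data | bag C) = (3/5)(2/4)(1/3)(2/2) = 1/10.
Multiplying each by its prior: 1/3 · 0 = 0, 1/3 · 1/6 = 1/18, 1/3 · 1/10 = 1/30; summing to 4/45.
Hence P(bag C | data) = (1/30) / (4/45) = 3/8.

0.3750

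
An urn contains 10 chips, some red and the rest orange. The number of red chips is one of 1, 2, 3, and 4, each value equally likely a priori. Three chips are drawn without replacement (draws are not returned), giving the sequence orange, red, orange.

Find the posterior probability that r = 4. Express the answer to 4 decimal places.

For each hypothesis, P(data | H) works out to: P(data | r = 1) = (9/10)(1/9)(8/8) = 1/10; P(data | r = 2) = (8/10)(2/9)(7/8) = 7/45; P(data | r = 3) = (7/10)(3/9)(6/8) = 7/40; P(data | r = 4) = (6/10)(4/9)(5/8) = 1/6.
Weighting by the prior gives 1/4 · 1/10 = 1/40, 1/4 · 7/45 = 7/180, 1/4 · 7/40 = 7/160, 1/4 · 1/6 = 1/24; summing to 43/288.
Therefore the posterior P(r = 4 | data) = (1/24) / (43/288) = 12/43.

0.2791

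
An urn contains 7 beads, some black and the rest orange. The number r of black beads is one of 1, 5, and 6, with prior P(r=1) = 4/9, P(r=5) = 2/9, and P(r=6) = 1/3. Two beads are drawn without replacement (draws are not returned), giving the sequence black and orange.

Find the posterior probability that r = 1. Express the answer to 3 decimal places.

0.387

Compute the likelihood of the observed sequence for each case: P(data | r = 1) = (1/7)(6/6) = 1/7; P(data | r = 5) = (5/7)(2/6) = 5/21; P(data | r = 6) = (6/7)(1/6) = 1/7.
Weighting by the prior gives 4/9 · 1/7 = 4/63, 2/9 · 5/21 = 10/189, 1/3 · 1/7 = 1/21; with total 31/189.
Therefore the posterior P(r = 1 | data) = (4/63) / (31/189) = 12/31.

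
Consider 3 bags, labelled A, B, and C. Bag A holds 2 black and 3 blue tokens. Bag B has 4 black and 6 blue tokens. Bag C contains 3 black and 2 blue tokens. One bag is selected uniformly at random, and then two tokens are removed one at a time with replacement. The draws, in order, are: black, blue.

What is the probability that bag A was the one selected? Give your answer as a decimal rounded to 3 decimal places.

For each hypothesis, P(data | H) works out to: P(data | bag A) = (2/5)(3/5) = 6/25; P(data | bag B) = (4/10)(6/10) = 6/25; P(data | bag C) = (3/5)(2/5) = 6/25.
Weighting by the prior gives 1/3 · 6/25 = 2/25, 1/3 · 6/25 = 2/25, 1/3 · 6/25 = 2/25; summing to 6/25.
By Bayes' rule, P(bag A | data) = (2/25) / (6/25) = 1/3.

0.333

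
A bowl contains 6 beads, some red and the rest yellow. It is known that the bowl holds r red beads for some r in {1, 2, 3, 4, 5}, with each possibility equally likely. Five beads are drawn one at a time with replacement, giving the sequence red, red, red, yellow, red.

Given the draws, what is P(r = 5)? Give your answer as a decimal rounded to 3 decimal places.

Compute the likelihood of the observed sequence for each case: P(data | r = 1) = (1/6)(1/6)(1/6)(5/6)(1/6) = 0.000643; P(data | r = 2) = (2/6)(2/6)(2/6)(4/6)(2/6) = 0.0082305; P(data | r = 3) = (3/6)(3/6)(3/6)(3/6)(3/6) = 0.03125; P(data | r = 4) = (4/6)(4/6)(4/6)(2/6)(4/6) = 0.065844; P(data | r = 5) = (5/6)(5/6)(5/6)(1/6)(5/6) = 0.080376.
Weighting by the prior gives 1/5 · 0.000643 = 0.0001286, 1/5 · 0.0082305 = 0.0016461, 1/5 · 0.03125 = 0.00625, 1/5 · 0.065844 = 0.013169, 1/5 · 0.080376 = 0.016075; summing to 0.037269.
So P(r = 5 | data) = (0.016075) / (0.037269) = 0.43133.

0.431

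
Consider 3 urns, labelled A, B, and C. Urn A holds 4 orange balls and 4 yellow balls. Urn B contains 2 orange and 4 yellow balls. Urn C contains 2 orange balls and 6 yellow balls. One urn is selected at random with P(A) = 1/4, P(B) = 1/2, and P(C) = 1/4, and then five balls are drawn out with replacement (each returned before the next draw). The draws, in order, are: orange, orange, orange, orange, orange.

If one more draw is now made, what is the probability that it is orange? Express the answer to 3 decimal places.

0.460

The likelihood of the observed sequence under each hypothesis: P(data | urn A) = (4/8)(4/8)(4/8)(4/8)(4/8) = 0.03125; P(data | urn B) = (2/6)(2/6)(2/6)(2/6)(2/6) = 0.0041152; P(data | urn C) = (2/8)(2/8)(2/8)(2/8)(2/8) = 0.00097656.
The prior-weighted likelihoods are 1/4 · 0.03125 = 0.0078125, 1/2 · 0.0041152 = 0.0020576, 1/4 · 0.00097656 = 0.00024414; with total 0.010114.
Dividing through by the total gives posterior P(urn A | data) = 0.77242, P(urn B | data) = 0.20344, P(urn C | data) = 0.024138.
Averaging over the posterior, P(orange next | data) = (1/2)(0.77242) + (1/3)(0.20344) + (1/4)(0.024138) = 0.46006.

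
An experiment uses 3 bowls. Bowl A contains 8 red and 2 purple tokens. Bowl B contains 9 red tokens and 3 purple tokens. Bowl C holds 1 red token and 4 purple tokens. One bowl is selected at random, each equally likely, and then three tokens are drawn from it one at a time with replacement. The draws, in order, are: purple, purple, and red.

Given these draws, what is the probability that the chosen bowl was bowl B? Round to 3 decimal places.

Under each hypothesis, the probability of the observed sequence is: P(data | bowl A) = (2/10)(2/10)(8/10) = 0.032; P(data | bowl B) = (3/12)(3/12)(9/12) = 0.046875; P(data | bowl C) = (4/5)(4/5)(1/5) = 0.128.
The prior-weighted likelihoods are 1/3 · 0.032 = 0.010667, 1/3 · 0.046875 = 0.015625, 1/3 · 0.128 = 0.042667; with total 0.068958.
By Bayes' rule, P(bowl B | data) = (0.015625) / (0.068958) = 0.22659.

0.227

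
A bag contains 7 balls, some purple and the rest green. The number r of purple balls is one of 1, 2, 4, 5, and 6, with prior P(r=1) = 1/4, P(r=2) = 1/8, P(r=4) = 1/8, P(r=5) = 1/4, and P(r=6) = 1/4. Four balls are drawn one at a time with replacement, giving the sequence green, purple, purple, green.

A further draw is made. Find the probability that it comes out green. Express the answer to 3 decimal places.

The likelihood of the observed sequence under each hypothesis: P(data | r = 1) = (6/7)(1/7)(1/7)(6/7) = 0.014994; P(data | r = 2) = (5/7)(2/7)(2/7)(5/7) = 0.041649; P(data | r = 4) = (3/7)(4/7)(4/7)(3/7) = 0.059975; P(data | r = 5) = (2/7)(5/7)(5/7)(2/7) = 0.041649; P(data | r = 6) = (1/7)(6/7)(6/7)(1/7) = 0.014994.
Multiplying each by its prior: 1/4 · 0.014994 = 0.0037484, 1/8 · 0.041649 = 0.0052062, 1/8 · 0.059975 = 0.0074969, 1/4 · 0.041649 = 0.010412, 1/4 · 0.014994 = 0.0037484; summing to 0.030612.
The posterior is then P(r = 1 | data) = 0.12245, P(r = 2 | data) = 0.17007, P(r = 4 | data) = 0.2449, P(r = 5 | data) = 0.34014, P(r = 6 | data) = 0.12245.
Averaging over the posterior, P(green next | data) = (6/7)(0.12245) + (5/7)(0.17007) + (3/7)(0.2449) + (2/7)(0.34014) + (1/7)(0.12245) = 0.44606.

0.446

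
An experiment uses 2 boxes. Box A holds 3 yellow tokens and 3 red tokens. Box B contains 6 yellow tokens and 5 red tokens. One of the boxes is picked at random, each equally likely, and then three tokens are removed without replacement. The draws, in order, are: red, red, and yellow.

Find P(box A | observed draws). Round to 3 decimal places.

0.553

Compute the likelihood of the observed sequence for each case: P(data | box A) = (3/6)(2/5)(3/4) = 0.15; P(data | box B) = (5/11)(4/10)(6/9) = 0.12121.
Multiplying each by its prior: 1/2 · 0.15 = 0.075, 1/2 · 0.12121 = 0.060606; summing to 0.13561.
By Bayes' rule, P(box A | data) = (0.075) / (0.13561) = 0.55307.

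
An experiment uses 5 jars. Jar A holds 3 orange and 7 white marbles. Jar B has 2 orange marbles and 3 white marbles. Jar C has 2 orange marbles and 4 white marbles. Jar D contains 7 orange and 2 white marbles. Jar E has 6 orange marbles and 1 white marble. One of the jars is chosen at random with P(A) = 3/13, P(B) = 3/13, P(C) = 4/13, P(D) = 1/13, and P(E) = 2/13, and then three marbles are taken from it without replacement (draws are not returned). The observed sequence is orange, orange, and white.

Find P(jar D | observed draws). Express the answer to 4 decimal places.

0.1396

Under each hypothesis, the probability of the observed sequence is: P(data | jar A) = (3/10)(2/9)(7/8) = 0.058333; P(data | jar B) = (2/5)(1/4)(3/3) = 0.1; P(data | jar C) = (2/6)(1/5)(4/4) = 0.066667; P(data | jar D) = (7/9)(6/8)(2/7) = 0.16667; P(data | jar E) = (6/7)(5/6)(1/5) = 0.14286.
Multiplying each by its prior: 3/13 · 0.058333 = 0.013462, 3/13 · 0.1 = 0.023077, 4/13 · 0.066667 = 0.020513, 1/13 · 0.16667 = 0.012821, 2/13 · 0.14286 = 0.021978; with total 0.09185.
So P(jar D | data) = (0.012821) / (0.09185) = 0.13958.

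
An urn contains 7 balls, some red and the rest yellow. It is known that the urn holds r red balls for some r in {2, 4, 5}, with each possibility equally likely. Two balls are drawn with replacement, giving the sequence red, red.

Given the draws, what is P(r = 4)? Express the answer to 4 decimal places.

0.3556

For each hypothesis, P(data | H) works out to: P(data | r = 2) = (2/7)(2/7) = 4/49; P(data | r = 4) = (4/7)(4/7) = 16/49; P(data | r = 5) = (5/7)(5/7) = 25/49.
The prior-weighted likelihoods are 1/3 · 4/49 = 4/147, 1/3 · 16/49 = 16/147, 1/3 · 25/49 = 25/147; with total 15/49.
By Bayes' rule, P(r = 4 | data) = (16/147) / (15/49) = 16/45.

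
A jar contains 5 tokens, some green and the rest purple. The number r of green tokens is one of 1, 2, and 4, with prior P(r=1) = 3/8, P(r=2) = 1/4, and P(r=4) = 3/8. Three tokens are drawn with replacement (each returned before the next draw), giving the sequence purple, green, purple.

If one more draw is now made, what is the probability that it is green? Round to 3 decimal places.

0.350

Compute the likelihood of the observed sequence for each case: P(data | r = 1) = (4/5)(1/5)(4/5) = 16/125; P(data | r = 2) = (3/5)(2/5)(3/5) = 18/125; P(data | r = 4) = (1/5)(4/5)(1/5) = 4/125.
Multiplying each by its prior: 3/8 · 16/125 = 6/125, 1/4 · 18/125 = 9/250, 3/8 · 4/125 = 3/250; these sum to 12/125.
The posterior is then P(r = 1 | data) = 1/2, P(r = 2 | data) = 3/8, P(r = 4 | data) = 1/8.
The predictive probability is P(green next | data) = (1/5)(1/2) + (2/5)(3/8) + (4/5)(1/8) = 7/20.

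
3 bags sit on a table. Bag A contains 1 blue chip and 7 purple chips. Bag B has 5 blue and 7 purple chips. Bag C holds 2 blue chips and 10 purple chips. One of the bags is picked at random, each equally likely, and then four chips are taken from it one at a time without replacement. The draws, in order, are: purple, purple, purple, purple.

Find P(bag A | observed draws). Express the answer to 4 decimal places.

0.5025

Compute the likelihood of the observed sequence for each case: P(data | bag A) = (7/8)(6/7)(5/6)(4/5) = 1/2; P(data | bag B) = (7/12)(6/11)(5/10)(4/9) = 7/99; P(data | bag C) = (10/12)(9/11)(8/10)(7/9) = 14/33.
Weighting by the prior gives 1/3 · 1/2 = 1/6, 1/3 · 7/99 = 7/297, 1/3 · 14/33 = 14/99; these sum to 197/594.
So P(bag A | data) = (1/6) / (197/594) = 99/197.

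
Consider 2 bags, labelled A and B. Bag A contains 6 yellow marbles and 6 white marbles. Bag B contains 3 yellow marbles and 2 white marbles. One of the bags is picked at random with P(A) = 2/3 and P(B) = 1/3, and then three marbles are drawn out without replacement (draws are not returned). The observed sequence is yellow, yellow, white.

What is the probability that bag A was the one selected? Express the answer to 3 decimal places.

For each hypothesis, P(data | H) works out to: P(data | bag A) = (6/12)(5/11)(6/10) = 3/22; P(data | bag B) = (3/5)(2/4)(2/3) = 1/5.
Multiplying each by its prior: 2/3 · 3/22 = 1/11, 1/3 · 1/5 = 1/15; with total 26/165.
By Bayes' rule, P(bag A | data) = (1/11) / (26/165) = 15/26.

0.577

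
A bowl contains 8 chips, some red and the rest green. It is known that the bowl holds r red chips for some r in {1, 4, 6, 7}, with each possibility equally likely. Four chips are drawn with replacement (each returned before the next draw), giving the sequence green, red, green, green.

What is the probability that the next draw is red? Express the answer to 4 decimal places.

0.3257

Compute the likelihood of the observed sequence for each case: P(data | r = 1) = (7/8)(1/8)(7/8)(7/8) = 0.08374; P(data | r = 4) = (4/8)(4/8)(4/8)(4/8) = 0.0625; P(data | r = 6) = (2/8)(6/8)(2/8)(2/8) = 0.011719; P(data | r = 7) = (1/8)(7/8)(1/8)(1/8) = 0.001709.
Multiplying each by its prior: 1/4 · 0.08374 = 0.020935, 1/4 · 0.0625 = 0.015625, 1/4 · 0.011719 = 0.0029297, 1/4 · 0.001709 = 0.00042725; these sum to 0.039917.
The posterior is then P(r = 1 | data) = 0.52446, P(r = 4 | data) = 0.39144, P(r = 6 | data) = 0.073394, P(r = 7 | data) = 0.010703.
Averaging over the posterior, P(red next | data) = (1/8)(0.52446) + (1/2)(0.39144) + (3/4)(0.073394) + (7/8)(0.010703) = 0.32569.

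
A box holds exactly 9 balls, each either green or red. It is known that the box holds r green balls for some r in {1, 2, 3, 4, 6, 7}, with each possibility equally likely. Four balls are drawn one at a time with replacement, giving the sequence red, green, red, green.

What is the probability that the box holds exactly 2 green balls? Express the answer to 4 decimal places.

The likelihood of the observed sequence under each hypothesis: P(data | r = 1) = (8/9)(1/9)(8/9)(1/9) = 0.0097546; P(data | r = 2) = (7/9)(2/9)(7/9)(2/9) = 0.029873; P(data | r = 3) = (6/9)(3/9)(6/9)(3/9) = 0.049383; P(data | r = 4) = (5/9)(4/9)(5/9)(4/9) = 0.060966; P(data | r = 6) = (3/9)(6/9)(3/9)(6/9) = 0.049383; P(data | r = 7) = (2/9)(7/9)(2/9)(7/9) = 0.029873.
The prior-weighted likelihoods are 1/6 · 0.0097546 = 0.0016258, 1/6 · 0.029873 = 0.0049789, 1/6 · 0.049383 = 0.0082305, 1/6 · 0.060966 = 0.010161, 1/6 · 0.049383 = 0.0082305, 1/6 · 0.029873 = 0.0049789; summing to 0.038206.
So P(r = 2 | data) = (0.0049789) / (0.038206) = 0.13032.

0.1303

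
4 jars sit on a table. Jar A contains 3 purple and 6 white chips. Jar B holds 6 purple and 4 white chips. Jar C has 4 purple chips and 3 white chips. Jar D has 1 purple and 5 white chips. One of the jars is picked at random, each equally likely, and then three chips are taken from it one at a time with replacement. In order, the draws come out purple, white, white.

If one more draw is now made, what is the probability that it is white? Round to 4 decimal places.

Compute the likelihood of the observed sequence for each case: P(data | jar A) = (3/9)(6/9)(6/9) = 0.14815; P(data | jar B) = (6/10)(4/10)(4/10) = 0.096; P(data | jar C) = (4/7)(3/7)(3/7) = 0.10496; P(data | jar D) = (1/6)(5/6)(5/6) = 0.11574.
Multiplying each by its prior: 1/4 · 0.14815 = 0.037037, 1/4 · 0.096 = 0.024, 1/4 · 0.10496 = 0.026239, 1/4 · 0.11574 = 0.028935; these sum to 0.11621.
The posterior is then P(jar A | data) = 0.3187, P(jar B | data) = 0.20652, P(jar C | data) = 0.22579, P(jar D | data) = 0.24899.
The predictive probability is P(white next | data) = (2/3)(0.3187) + (2/5)(0.20652) + (3/7)(0.22579) + (5/6)(0.24899) = 0.59933.

0.5993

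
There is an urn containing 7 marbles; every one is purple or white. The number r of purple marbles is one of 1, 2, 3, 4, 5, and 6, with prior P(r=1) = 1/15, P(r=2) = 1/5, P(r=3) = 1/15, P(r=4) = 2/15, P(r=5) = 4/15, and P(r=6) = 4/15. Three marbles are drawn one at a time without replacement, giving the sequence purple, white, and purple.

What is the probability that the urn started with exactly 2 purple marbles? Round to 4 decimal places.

Under each hypothesis, the probability of the observed sequence is: P(data | r = 1) = (1/7)(6/6)(0/5) = 0; P(data | r = 2) = (2/7)(5/6)(1/5) = 1/21; P(data | r = 3) = (3/7)(4/6)(2/5) = 4/35; P(data | r = 4) = (4/7)(3/6)(3/5) = 6/35; P(data | r = 5) = (5/7)(2/6)(4/5) = 4/21; P(data | r = 6) = (6/7)(1/6)(5/5) = 1/7.
Weighting by the prior gives 1/15 · 0 = 0, 1/5 · 1/21 = 1/105, 1/15 · 4/35 = 4/525, 2/15 · 6/35 = 4/175, 4/15 · 4/21 = 16/315, 4/15 · 1/7 = 4/105; these sum to 29/225.
So P(r = 2 | data) = (1/105) / (29/225) = 15/203.

0.0739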